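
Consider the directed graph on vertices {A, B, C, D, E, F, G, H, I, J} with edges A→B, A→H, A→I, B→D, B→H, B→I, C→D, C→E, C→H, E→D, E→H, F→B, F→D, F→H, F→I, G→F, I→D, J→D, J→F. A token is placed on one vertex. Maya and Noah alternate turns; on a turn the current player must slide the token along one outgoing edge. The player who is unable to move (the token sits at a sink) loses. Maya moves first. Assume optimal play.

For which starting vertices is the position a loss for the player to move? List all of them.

D, G, H

Use the standard recursion: the mover loses at a terminal position; elsewhere, the mover wins exactly when some move hands the opponent an L position.
Every edge goes from a vertex to one that appears earlier in the order H, D, I, B, E, C, F, J, A, G, so processing vertices in that order labels each vertex after all of its successors.
H: no outgoing edge → L
D: no outgoing edge → L
I: can move to D, which is L ⇒ W
B: can move to D, which is L ⇒ W
E: can move to D, which is L ⇒ W
C: can move to D, which is L ⇒ W
F: can move to D, which is L ⇒ W
J: can move to D, which is L ⇒ W
A: can move to H, which is L ⇒ W
G: the only move is to F(W), a W ⇒ L
Reading off the rows marked L gives the requested list; there are 3 such vertices.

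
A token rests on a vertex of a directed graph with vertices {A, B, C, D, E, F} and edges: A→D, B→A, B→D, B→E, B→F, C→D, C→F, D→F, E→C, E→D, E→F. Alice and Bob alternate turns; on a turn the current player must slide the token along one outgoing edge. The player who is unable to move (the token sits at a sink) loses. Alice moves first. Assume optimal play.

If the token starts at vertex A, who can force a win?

Classify positions by backward induction: terminal positions (no move available) are L. From any other position, the mover wins iff some move reaches an L.
Every edge goes from a vertex to one that appears earlier in the order F, D, C, E, A, B, so processing vertices in that order labels each vertex after all of its successors.
F: no outgoing edge → L
D: →F(L), so W
C: →F(L), so W
E: →F(L), so W
A: →D(W) only, which is W, so L
B: →A(L), so W
The starting position A is L: whatever Alice does, the opponent receives a W position.

Bob wins.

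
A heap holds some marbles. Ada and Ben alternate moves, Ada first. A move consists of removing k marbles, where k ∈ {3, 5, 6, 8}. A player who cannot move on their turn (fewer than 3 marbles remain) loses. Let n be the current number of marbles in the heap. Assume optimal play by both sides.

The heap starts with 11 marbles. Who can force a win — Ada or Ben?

Ben wins.

Classify positions by backward induction: terminal positions (no move available) are L. From any other position, the mover wins iff some move reaches an L.
n=0: no move → L
n=1: no move → L
n=2: no move → L
n=3: can move to 0, which is L ⇒ W
n=4: can move to 1, which is L ⇒ W
n=5: can move to 2, which is L ⇒ W
n=6: can move to 1, which is L ⇒ W
n=7: can move to 2, which is L ⇒ W
n=8: can move to 2, which is L ⇒ W
n=9: can move to 1, which is L ⇒ W
n=10: can move to 2, which is L ⇒ W
n=11: moves to 8(W), 6(W), 5(W), 3(W); every one is W ⇒ L
Every move from 11 reaches a W position, so the mover loses.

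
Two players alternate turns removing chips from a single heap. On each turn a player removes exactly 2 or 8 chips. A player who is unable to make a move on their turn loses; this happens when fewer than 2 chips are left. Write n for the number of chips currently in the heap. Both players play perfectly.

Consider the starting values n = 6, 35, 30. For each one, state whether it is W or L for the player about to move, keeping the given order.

Use the standard recursion: the mover loses at a terminal position; elsewhere, the mover wins exactly when some move hands the opponent an L position.
n=0: no move → L
n=1: no move → L
n=2: W (go to 0, an L position)
n=3: W (go to 1, an L position)
n=4: L (sole option 2(W) is W)
n=5: L (sole option 3(W) is W)
n=6: W (go to 4, an L position)
n=7: W (go to 5, an L position)
n=8: W (go to 0, an L position)
n=9: W (go to 1, an L position)
n=10: L (options 8(W), 2(W) are all W)
n=11: L (options 9(W), 3(W) are all W)
n=12: W (go to 10, an L position)
n=13: W (go to 11, an L position)
n=14: L (options 12(W), 6(W) are all W)
n=15: L (options 13(W), 7(W) are all W)
n=16: W (go to 14, an L position)
n=17: W (go to 15, an L position)
n=18: W (go to 10, an L position)
n=19: W (go to 11, an L position)
n=20: L (options 18(W), 12(W) are all W)
n=21: L (options 19(W), 13(W) are all W)
n=22: W (go to 20, an L position)
n=23: W (go to 21, an L position)
n=24: L (options 22(W), 16(W) are all W)
n=25: L (options 23(W), 17(W) are all W)
n=26: W (go to 24, an L position)
n=27: W (go to 25, an L position)
n=28: W (go to 20, an L position)
n=29: W (go to 21, an L position)
n=30: L (options 28(W), 22(W) are all W)
n=31: L (options 29(W), 23(W) are all W)
n=32: W (go to 30, an L position)
n=33: W (go to 31, an L position)
n=34: L (options 32(W), 26(W) are all W)
n=35: L (options 33(W), 27(W) are all W)

6: W, 35: L, 30: L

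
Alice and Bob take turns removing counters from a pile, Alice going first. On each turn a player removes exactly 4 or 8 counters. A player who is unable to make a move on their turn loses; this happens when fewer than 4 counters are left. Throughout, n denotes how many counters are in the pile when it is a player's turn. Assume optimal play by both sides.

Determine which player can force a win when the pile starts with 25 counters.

Positions with no move are L. A position that does have a move is losing for the player to move precisely when every available move leads to a winning position for the opponent. Fill in the labels:
n=0: no move → L
n=1: no move → L
n=2: no move → L
n=3: no move → L
n=4: can move to 0, which is L ⇒ W
n=5: can move to 1, which is L ⇒ W
n=6: can move to 2, which is L ⇒ W
n=7: can move to 3, which is L ⇒ W
n=8: can move to 0, which is L ⇒ W
n=9: can move to 1, which is L ⇒ W
n=10: can move to 2, which is L ⇒ W
n=11: can move to 3, which is L ⇒ W
n=12: moves to 8(W), 4(W); every one is W ⇒ L
n=13: moves to 9(W), 5(W); every one is W ⇒ L
n=14: moves to 10(W), 6(W); every one is W ⇒ L
n=15: moves to 11(W), 7(W); every one is W ⇒ L
n=16: can move to 12, which is L ⇒ W
n=17: can move to 13, which is L ⇒ W
n=18: can move to 14, which is L ⇒ W
n=19: can move to 15, which is L ⇒ W
n=20: can move to 12, which is L ⇒ W
n=21: can move to 13, which is L ⇒ W
n=22: can move to 14, which is L ⇒ W
n=23: can move to 15, which is L ⇒ W
n=24: moves to 20(W), 16(W); every one is W ⇒ L
n=25: moves to 21(W), 17(W); every one is W ⇒ L
Every move from 25 reaches a W position, so the mover loses.

Bob wins.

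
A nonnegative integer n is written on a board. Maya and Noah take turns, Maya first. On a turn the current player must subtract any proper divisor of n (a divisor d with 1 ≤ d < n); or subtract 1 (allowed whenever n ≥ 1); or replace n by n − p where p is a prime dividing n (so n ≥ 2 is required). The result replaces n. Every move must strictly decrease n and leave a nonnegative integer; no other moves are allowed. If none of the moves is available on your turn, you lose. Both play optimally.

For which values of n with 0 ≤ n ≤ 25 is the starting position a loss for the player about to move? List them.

Work bottom-up. With no move the player to move loses. Otherwise the position is W if at least one move leads to an L position for the opponent, and L if every move leads to a W.
n=0: no move → L
n=1: W (go to 0, an L position)
n=2: W (go to 0, an L position)
n=3: W (go to 0, an L position)
n=4: L (options 2(W), 3(W) are all W)
n=5: W (go to 0, an L position)
n=6: W (go to 4, an L position)
n=7: W (go to 0, an L position)
n=8: W (go to 4, an L position)
n=9: L (options 6(W), 8(W) are all W)
n=10: W (go to 9, an L position)
n=11: W (go to 0, an L position)
n=12: W (go to 9, an L position)
n=13: W (go to 0, an L position)
n=14: L (options 7(W), 12(W), 13(W) are all W)
n=15: W (go to 14, an L position)
n=16: W (go to 14, an L position)
n=17: W (go to 0, an L position)
n=18: W (go to 9, an L position)
n=19: W (go to 0, an L position)
n=20: L (options 10(W), 15(W), 16(W), 18(W), 19(W) are all W)
n=21: W (go to 14, an L position)
n=22: W (go to 20, an L position)
n=23: W (go to 0, an L position)
n=24: W (go to 20, an L position)
n=25: W (go to 20, an L position)
Reading off the rows marked L gives the requested list; there are 5 such values of n.

0, 4, 9, 14, 20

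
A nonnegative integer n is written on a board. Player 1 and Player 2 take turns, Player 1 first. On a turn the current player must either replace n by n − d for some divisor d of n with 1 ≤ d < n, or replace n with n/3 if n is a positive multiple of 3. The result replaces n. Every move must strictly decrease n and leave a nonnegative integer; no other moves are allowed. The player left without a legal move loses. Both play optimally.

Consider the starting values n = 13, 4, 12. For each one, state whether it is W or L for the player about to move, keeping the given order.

Work bottom-up. With no move the player to move loses. Otherwise the position is W if at least one move leads to an L position for the opponent, and L if every move leads to a W.
n=0: no move → L
n=1: no move → L
n=2: →1(L), so W
n=3: →1(L), so W
n=4: →2(W), 3(W) — all W, so L
n=5: →4(L), so W
n=6: →4(L), so W
n=7: →6(W) only, which is W, so L
n=8: →4(L), so W
n=9: →3(W), 6(W), 8(W) — all W, so L
n=10: →9(L), so W
n=11: →10(W) only, which is W, so L
n=12: →4(L), so W
n=13: →12(W) only, which is W, so L

13: L, 4: L, 12: W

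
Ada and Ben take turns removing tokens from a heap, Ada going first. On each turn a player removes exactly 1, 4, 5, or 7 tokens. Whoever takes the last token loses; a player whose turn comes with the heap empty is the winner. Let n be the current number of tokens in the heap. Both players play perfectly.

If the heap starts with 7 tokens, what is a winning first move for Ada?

Remove 4, leaving 3.

Compute win/loss labels from the base case upward. A position with no move is W. Any other position is W if it can reach an L in one move, else L.
n=0: no move; the opponent has just taken the last token and therefore loses → W
n=1: the only move is to 0(W), a W ⇒ L
n=2: can move to 1, which is L ⇒ W
n=3: the only move is to 2(W), a W ⇒ L
n=4: can move to 3, which is L ⇒ W
n=5: can move to 1, which is L ⇒ W
n=6: can move to 1, which is L ⇒ W
n=7: can move to 3, which is L ⇒ W
From 7, the L positions reachable in one move are: 3.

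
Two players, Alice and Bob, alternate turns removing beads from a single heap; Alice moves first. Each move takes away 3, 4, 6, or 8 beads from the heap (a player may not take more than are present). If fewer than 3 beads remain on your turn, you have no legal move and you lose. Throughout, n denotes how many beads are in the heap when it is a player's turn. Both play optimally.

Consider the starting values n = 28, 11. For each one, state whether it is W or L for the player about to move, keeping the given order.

28: W, 11: L

Compute win/loss labels from the base case upward. A position with no move is L. Any other position is W if it can reach an L in one move, else L.
n=0: no move → L
n=1: no move → L
n=2: no move → L
n=3: can move to 0, which is L ⇒ W
n=4: can move to 1, which is L ⇒ W
n=5: can move to 2, which is L ⇒ W
n=6: can move to 2, which is L ⇒ W
n=7: can move to 1, which is L ⇒ W
n=8: can move to 2, which is L ⇒ W
n=9: can move to 1, which is L ⇒ W
n=10: can move to 2, which is L ⇒ W
n=11: moves to 8(W), 7(W), 5(W), 3(W); every one is W ⇒ L
n=12: moves to 9(W), 8(W), 6(W), 4(W); every one is W ⇒ L
n=13: moves to 10(W), 9(W), 7(W), 5(W); every one is W ⇒ L
n=14: can move to 11, which is L ⇒ W
n=15: can move to 12, which is L ⇒ W
n=16: can move to 13, which is L ⇒ W
n=17: can move to 13, which is L ⇒ W
n=18: can move to 12, which is L ⇒ W
n=19: can move to 13, which is L ⇒ W
n=20: can move to 12, which is L ⇒ W
n=21: can move to 13, which is L ⇒ W
n=22: moves to 19(W), 18(W), 16(W), 14(W); every one is W ⇒ L
n=23: moves to 20(W), 19(W), 17(W), 15(W); every one is W ⇒ L
n=24: moves to 21(W), 20(W), 18(W), 16(W); every one is W ⇒ L
n=25: can move to 22, which is L ⇒ W
n=26: can move to 23, which is L ⇒ W
n=27: can move to 24, which is L ⇒ W
n=28: can move to 24, which is L ⇒ W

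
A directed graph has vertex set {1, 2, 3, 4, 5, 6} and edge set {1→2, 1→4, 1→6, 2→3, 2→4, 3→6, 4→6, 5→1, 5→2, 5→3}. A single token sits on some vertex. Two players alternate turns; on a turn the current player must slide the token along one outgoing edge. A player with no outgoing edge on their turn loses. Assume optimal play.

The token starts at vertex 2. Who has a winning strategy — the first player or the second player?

Label each position W (a win for the player to move) or L (a loss). A position with no legal move is L; any other position is W exactly when some move reaches an L, and L when every move reaches a W.
Every edge goes from a vertex to one that appears earlier in the order 6, 4, 3, 2, 1, 5, so processing vertices in that order labels each vertex after all of its successors.
6: no outgoing edge → L
4: reaches L-position 6 → W
3: reaches L-position 6 → W
2: only reaches 3(W), 4(W), all W → L
1: reaches L-position 2 → W
5: reaches L-position 2 → W
Every move from 2 reaches a W position, so the mover loses.

The second player wins.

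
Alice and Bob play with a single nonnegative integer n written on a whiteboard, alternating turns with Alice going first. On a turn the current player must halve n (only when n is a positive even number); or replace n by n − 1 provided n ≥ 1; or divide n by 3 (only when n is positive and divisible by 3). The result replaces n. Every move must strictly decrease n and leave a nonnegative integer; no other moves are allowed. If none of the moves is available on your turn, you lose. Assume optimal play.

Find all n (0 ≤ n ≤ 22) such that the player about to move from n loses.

Use the standard recursion: the mover loses at a terminal position; elsewhere, the mover wins exactly when some move hands the opponent an L position.
n=0: no move → L
n=1: reaches L-position 0 → W
n=2: only reaches 1(W), which is W → L
n=3: reaches L-position 2 → W
n=4: reaches L-position 2 → W
n=5: only reaches 4(W), which is W → L
n=6: reaches L-position 2 → W
n=7: only reaches 6(W), which is W → L
n=8: reaches L-position 7 → W
n=9: only reaches 3(W), 8(W), all W → L
n=10: reaches L-position 5 → W
n=11: only reaches 10(W), which is W → L
n=12: reaches L-position 11 → W
n=13: only reaches 12(W), which is W → L
n=14: reaches L-position 7 → W
n=15: reaches L-position 5 → W
n=16: only reaches 8(W), 15(W), all W → L
n=17: reaches L-position 16 → W
n=18: reaches L-position 9 → W
n=19: only reaches 18(W), which is W → L
n=20: reaches L-position 19 → W
n=21: reaches L-position 7 → W
n=22: reaches L-position 11 → W
Reading off the rows marked L gives the requested list; there are 9 such values of n.

0, 2, 5, 7, 9, 11, 13, 16, 19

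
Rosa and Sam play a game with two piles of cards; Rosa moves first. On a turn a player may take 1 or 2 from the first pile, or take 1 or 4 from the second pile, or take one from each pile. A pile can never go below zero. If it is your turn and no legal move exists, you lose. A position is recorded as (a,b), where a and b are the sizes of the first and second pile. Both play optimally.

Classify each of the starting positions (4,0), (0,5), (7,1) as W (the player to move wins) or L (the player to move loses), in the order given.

(4,0): W, (0,5): L, (7,1): W

Use the standard recursion: the mover loses at a terminal position; elsewhere, the mover wins exactly when some move hands the opponent an L position.
No move ever increases a pile, so every position that can arise here has a ≤ 7 and b ≤ 5; it is enough to label the cells with 0 ≤ a ≤ 7 and 0 ≤ b ≤ 5.
Every move lowers a or b (never raises either), so fill the grid row by row in increasing a, and left to right within a row: each cell's successors are then already labelled.
      b=0  b=1  b=2  b=3  b=4  b=5
a=0:    L    W    L    W    W    L
a=1:    W    W    W    W    L    W
a=2:    W    L    W    L    W    W
a=3:    L    W    W    W    W    L
a=4:    W    W    L    W    L    W
a=5:    W    L    W    W    W    W
a=6:    L    W    W    L    W    L
a=7:    W    W    L    W    W    W
Cells with no legal move (terminal, hence L): (0,0).
The remaining L cells, each justified by listing all of its moves:
(0,2): →(0,1)(W) only, which is W, so L
(0,5): →(0,4)(W), (0,1)(W) — all W, so L
(1,4): →(0,4)(W), (1,3)(W), (1,0)(W), (0,3)(W) — all W, so L
(2,1): →(1,1)(W), (0,1)(W), (2,0)(W), (1,0)(W) — all W, so L
(2,3): →(1,3)(W), (0,3)(W), (2,2)(W), (1,2)(W) — all W, so L
(3,0): →(2,0)(W), (1,0)(W) — all W, so L
(3,5): →(2,5)(W), (1,5)(W), (3,4)(W), (3,1)(W), (2,4)(W) — all W, so L
(4,2): →(3,2)(W), (2,2)(W), (4,1)(W), (3,1)(W) — all W, so L
(4,4): →(3,4)(W), (2,4)(W), (4,3)(W), (4,0)(W), (3,3)(W) — all W, so L
(5,1): →(4,1)(W), (3,1)(W), (5,0)(W), (4,0)(W) — all W, so L
(6,0): →(5,0)(W), (4,0)(W) — all W, so L
(6,3): →(5,3)(W), (4,3)(W), (6,2)(W), (5,2)(W) — all W, so L
(6,5): →(5,5)(W), (4,5)(W), (6,4)(W), (6,1)(W), (5,4)(W) — all W, so L
(7,2): →(6,2)(W), (5,2)(W), (7,1)(W), (6,1)(W) — all W, so L
Every other cell has at least one move into one of the L cells above, so it is W.
(4,0): the move to (3,0) reaches an L cell, so W
(0,5): one of the L cells justified above, so L
(7,1): the move to (5,1) reaches an L cell, so W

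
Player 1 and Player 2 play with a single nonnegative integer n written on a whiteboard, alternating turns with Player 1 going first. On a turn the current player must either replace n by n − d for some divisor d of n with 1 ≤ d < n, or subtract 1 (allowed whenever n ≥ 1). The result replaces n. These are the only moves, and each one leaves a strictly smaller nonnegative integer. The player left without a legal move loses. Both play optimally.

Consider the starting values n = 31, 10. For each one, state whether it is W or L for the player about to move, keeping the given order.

Label each position W (a win for the player to move) or L (a loss). A position with no legal move is L; any other position is W exactly when some move reaches an L, and L when every move reaches a W.
n=0: no move → L
n=1: W (go to 0, an L position)
n=2: L (sole option 1(W) is W)
n=3: W (go to 2, an L position)
n=4: W (go to 2, an L position)
n=5: L (sole option 4(W) is W)
n=6: W (go to 5, an L position)
n=7: L (sole option 6(W) is W)
n=8: W (go to 7, an L position)
n=9: L (options 6(W), 8(W) are all W)
n=10: W (go to 5, an L position)
n=11: L (sole option 10(W) is W)
n=12: W (go to 9, an L position)
n=13: L (sole option 12(W) is W)
n=14: W (go to 7, an L position)
n=15: L (options 10(W), 12(W), 14(W) are all W)
n=16: W (go to 15, an L position)
n=17: L (sole option 16(W) is W)
n=18: W (go to 9, an L position)
n=19: L (sole option 18(W) is W)
n=20: W (go to 15, an L position)
n=21: L (options 14(W), 18(W), 20(W) are all W)
n=22: W (go to 11, an L position)
n=23: L (sole option 22(W) is W)
n=24: W (go to 21, an L position)
n=25: L (options 20(W), 24(W) are all W)
n=26: W (go to 13, an L position)
n=27: L (options 18(W), 24(W), 26(W) are all W)
n=28: W (go to 21, an L position)
n=29: L (sole option 28(W) is W)
n=30: W (go to 15, an L position)
n=31: L (sole option 30(W) is W)

31: L, 10: W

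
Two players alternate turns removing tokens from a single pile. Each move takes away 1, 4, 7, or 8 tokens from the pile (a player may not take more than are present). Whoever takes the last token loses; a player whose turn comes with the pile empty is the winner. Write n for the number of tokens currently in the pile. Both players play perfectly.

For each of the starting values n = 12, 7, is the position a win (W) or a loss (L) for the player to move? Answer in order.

12: L, 7: W

Classify positions by backward induction: terminal positions (no move available) are W. From any other position, the mover wins iff some move reaches an L.
n=0: no move; the opponent has just taken the last token and therefore loses → W
n=1: L (sole option 0(W) is W)
n=2: W (go to 1, an L position)
n=3: L (sole option 2(W) is W)
n=4: W (go to 3, an L position)
n=5: W (go to 1, an L position)
n=6: L (options 5(W), 2(W) are all W)
n=7: W (go to 6, an L position)
n=8: W (go to 1, an L position)
n=9: W (go to 1, an L position)
n=10: W (go to 6, an L position)
n=11: W (go to 3, an L position)
n=12: L (options 11(W), 8(W), 5(W), 4(W) are all W)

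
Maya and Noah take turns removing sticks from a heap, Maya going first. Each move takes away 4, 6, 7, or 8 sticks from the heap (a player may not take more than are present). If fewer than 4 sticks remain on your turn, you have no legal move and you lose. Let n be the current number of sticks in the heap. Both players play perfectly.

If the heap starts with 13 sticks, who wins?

Noah wins.

Use the standard recursion: the mover loses at a terminal position; elsewhere, the mover wins exactly when some move hands the opponent an L position.
n=0: no move → L
n=1: no move → L
n=2: no move → L
n=3: no move → L
n=4: W (go to 0, an L position)
n=5: W (go to 1, an L position)
n=6: W (go to 2, an L position)
n=7: W (go to 3, an L position)
n=8: W (go to 2, an L position)
n=9: W (go to 3, an L position)
n=10: W (go to 3, an L position)
n=11: W (go to 3, an L position)
n=12: L (options 8(W), 6(W), 5(W), 4(W) are all W)
n=13: L (options 9(W), 7(W), 6(W), 5(W) are all W)
The starting position 13 is L: whatever Maya does, the opponent receives a W position.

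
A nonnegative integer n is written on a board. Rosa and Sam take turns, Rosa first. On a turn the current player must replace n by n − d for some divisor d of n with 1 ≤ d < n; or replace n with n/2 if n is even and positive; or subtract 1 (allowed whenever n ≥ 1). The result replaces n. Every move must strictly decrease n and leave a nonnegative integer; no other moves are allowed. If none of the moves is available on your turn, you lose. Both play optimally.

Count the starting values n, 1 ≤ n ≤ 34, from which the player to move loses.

16

Work bottom-up. With no move the player to move loses. Otherwise the position is W if at least one move leads to an L position for the opponent, and L if every move leads to a W.
n=0: no move → L
n=1: →0(L), so W
n=2: →1(W) only, which is W, so L
n=3: →2(L), so W
n=4: →2(L), so W
n=5: →4(W) only, which is W, so L
n=6: →5(L), so W
n=7: →6(W) only, which is W, so L
n=8: →7(L), so W
n=9: →6(W), 8(W) — all W, so L
n=10: →5(L), so W
n=11: →10(W) only, which is W, so L
n=12: →9(L), so W
n=13: →12(W) only, which is W, so L
n=14: →7(L), so W
n=15: →10(W), 12(W), 14(W) — all W, so L
n=16: →15(L), so W
n=17: →16(W) only, which is W, so L
n=18: →9(L), so W
n=19: →18(W) only, which is W, so L
n=20: →15(L), so W
n=21: →14(W), 18(W), 20(W) — all W, so L
n=22: →11(L), so W
n=23: →22(W) only, which is W, so L
n=24: →21(L), so W
n=25: →20(W), 24(W) — all W, so L
n=26: →13(L), so W
n=27: →18(W), 24(W), 26(W) — all W, so L
n=28: →21(L), so W
n=29: →28(W) only, which is W, so L
n=30: →15(L), so W
n=31: →30(W) only, which is W, so L
n=32: →31(L), so W
n=33: →22(W), 30(W), 32(W) — all W, so L
n=34: →17(L), so W
L entries with 1 ≤ n ≤ 34 (n=0 is outside the asked range and is not counted): n = 2, 5, 7, 9, 11, 13, 15, 17, 19, 21, 23, 25, 27, 29, 31, 33; that makes 16.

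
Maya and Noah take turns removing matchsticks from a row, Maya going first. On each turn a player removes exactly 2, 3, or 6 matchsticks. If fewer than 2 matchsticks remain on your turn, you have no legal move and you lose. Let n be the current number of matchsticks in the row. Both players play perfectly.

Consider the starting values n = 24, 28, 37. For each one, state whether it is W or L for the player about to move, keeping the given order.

Compute win/loss labels from the base case upward. A position with no move is L. Any other position is W if it can reach an L in one move, else L.
n=0: no move → L
n=1: no move → L
n=2: W (go to 0, an L position)
n=3: W (go to 1, an L position)
n=4: W (go to 1, an L position)
n=5: L (options 3(W), 2(W) are all W)
n=6: W (go to 0, an L position)
n=7: W (go to 5, an L position)
n=8: W (go to 5, an L position)
n=9: L (options 7(W), 6(W), 3(W) are all W)
n=10: L (options 8(W), 7(W), 4(W) are all W)
n=11: W (go to 9, an L position)
n=12: W (go to 10, an L position)
n=13: W (go to 10, an L position)
n=14: L (options 12(W), 11(W), 8(W) are all W)
n=15: W (go to 9, an L position)
n=16: W (go to 14, an L position)
n=17: W (go to 14, an L position)
n=18: L (options 16(W), 15(W), 12(W) are all W)
n=19: L (options 17(W), 16(W), 13(W) are all W)
n=20: W (go to 18, an L position)
n=21: W (go to 19, an L position)
n=22: W (go to 19, an L position)
n=23: L (options 21(W), 20(W), 17(W) are all W)
n=24: W (go to 18, an L position)
n=25: W (go to 23, an L position)
n=26: W (go to 23, an L position)
n=27: L (options 25(W), 24(W), 21(W) are all W)
n=28: L (options 26(W), 25(W), 22(W) are all W)
n=29: W (go to 27, an L position)
n=30: W (go to 28, an L position)
n=31: W (go to 28, an L position)
n=32: L (options 30(W), 29(W), 26(W) are all W)
n=33: W (go to 27, an L position)
n=34: W (go to 32, an L position)
n=35: W (go to 32, an L position)
n=36: L (options 34(W), 33(W), 30(W) are all W)
n=37: L (options 35(W), 34(W), 31(W) are all W)

24: W, 28: L, 37: L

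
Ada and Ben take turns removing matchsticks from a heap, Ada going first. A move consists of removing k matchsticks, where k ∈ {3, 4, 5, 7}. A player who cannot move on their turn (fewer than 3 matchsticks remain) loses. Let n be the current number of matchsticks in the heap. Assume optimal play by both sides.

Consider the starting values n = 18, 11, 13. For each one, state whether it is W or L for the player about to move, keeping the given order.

18: W, 11: L, 13: W

Compute win/loss labels from the base case upward. A position with no move is L. Any other position is W if it can reach an L in one move, else L.
n=0: no move → L
n=1: no move → L
n=2: no move → L
n=3: can move to 0, which is L ⇒ W
n=4: can move to 1, which is L ⇒ W
n=5: can move to 2, which is L ⇒ W
n=6: can move to 2, which is L ⇒ W
n=7: can move to 2, which is L ⇒ W
n=8: can move to 1, which is L ⇒ W
n=9: can move to 2, which is L ⇒ W
n=10: moves to 7(W), 6(W), 5(W), 3(W); every one is W ⇒ L
n=11: moves to 8(W), 7(W), 6(W), 4(W); every one is W ⇒ L
n=12: moves to 9(W), 8(W), 7(W), 5(W); every one is W ⇒ L
n=13: can move to 10, which is L ⇒ W
n=14: can move to 11, which is L ⇒ W
n=15: can move to 12, which is L ⇒ W
n=16: can move to 12, which is L ⇒ W
n=17: can move to 12, which is L ⇒ W
n=18: can move to 11, which is L ⇒ W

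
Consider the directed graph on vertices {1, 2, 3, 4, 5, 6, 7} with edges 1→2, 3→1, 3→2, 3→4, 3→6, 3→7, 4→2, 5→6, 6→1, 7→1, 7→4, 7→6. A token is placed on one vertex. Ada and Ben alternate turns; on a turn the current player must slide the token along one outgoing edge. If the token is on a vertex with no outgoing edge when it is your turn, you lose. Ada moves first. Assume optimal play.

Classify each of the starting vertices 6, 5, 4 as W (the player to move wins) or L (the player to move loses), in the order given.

Classify positions by backward induction: terminal positions (no move available) are L. From any other position, the mover wins iff some move reaches an L.
Every edge goes from a vertex to one that appears earlier in the order 2, 1, 6, 4, 7, 3, 5, so processing vertices in that order labels each vertex after all of its successors.
2: no outgoing edge → L
1: →2(L), so W
6: →1(W) only, which is W, so L
4: →2(L), so W
7: →6(L), so W
3: →6(L), so W
5: →6(L), so W

6: L, 5: W, 4: W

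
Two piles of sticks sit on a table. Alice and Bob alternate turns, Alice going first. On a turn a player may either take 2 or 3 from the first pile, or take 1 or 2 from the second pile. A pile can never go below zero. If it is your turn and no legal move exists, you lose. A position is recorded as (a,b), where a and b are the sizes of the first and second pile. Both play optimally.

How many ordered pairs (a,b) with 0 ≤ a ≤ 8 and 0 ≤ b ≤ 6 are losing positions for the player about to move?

Build the W/L table. Terminal = L. A non-terminal position is W if it has a move to some L; otherwise it is L.
Every move lowers a or b (never raises either), so fill the grid row by row in increasing a, and left to right within a row: each cell's successors are then already labelled.
      b=0  b=1  b=2  b=3  b=4  b=5  b=6
a=0:    L    W    W    L    W    W    L
a=1:    L    W    W    L    W    W    L
a=2:    W    L    W    W    L    W    W
a=3:    W    L    W    W    L    W    W
a=4:    W    W    L    W    W    L    W
a=5:    L    W    W    L    W    W    L
a=6:    L    W    W    L    W    W    L
a=7:    W    L    W    W    L    W    W
a=8:    W    L    W    W    L    W    W
Cells with no legal move (terminal, hence L): (0,0), (1,0).
The remaining L cells, each justified by listing all of its moves:
(0,3): moves to (0,2)(W), (0,1)(W); every one is W ⇒ L
(0,6): moves to (0,5)(W), (0,4)(W); every one is W ⇒ L
(1,3): moves to (1,2)(W), (1,1)(W); every one is W ⇒ L
(1,6): moves to (1,5)(W), (1,4)(W); every one is W ⇒ L
(2,1): moves to (0,1)(W), (2,0)(W); every one is W ⇒ L
(2,4): moves to (0,4)(W), (2,3)(W), (2,2)(W); every one is W ⇒ L
(3,1): moves to (1,1)(W), (0,1)(W), (3,0)(W); every one is W ⇒ L
(3,4): moves to (1,4)(W), (0,4)(W), (3,3)(W), (3,2)(W); every one is W ⇒ L
(4,2): moves to (2,2)(W), (1,2)(W), (4,1)(W), (4,0)(W); every one is W ⇒ L
(4,5): moves to (2,5)(W), (1,5)(W), (4,4)(W), (4,3)(W); every one is W ⇒ L
(5,0): moves to (3,0)(W), (2,0)(W); every one is W ⇒ L
(5,3): moves to (3,3)(W), (2,3)(W), (5,2)(W), (5,1)(W); every one is W ⇒ L
(5,6): moves to (3,6)(W), (2,6)(W), (5,5)(W), (5,4)(W); every one is W ⇒ L
(6,0): moves to (4,0)(W), (3,0)(W); every one is W ⇒ L
(6,3): moves to (4,3)(W), (3,3)(W), (6,2)(W), (6,1)(W); every one is W ⇒ L
(6,6): moves to (4,6)(W), (3,6)(W), (6,5)(W), (6,4)(W); every one is W ⇒ L
(7,1): moves to (5,1)(W), (4,1)(W), (7,0)(W); every one is W ⇒ L
(7,4): moves to (5,4)(W), (4,4)(W), (7,3)(W), (7,2)(W); every one is W ⇒ L
(8,1): moves to (6,1)(W), (5,1)(W), (8,0)(W); every one is W ⇒ L
(8,4): moves to (6,4)(W), (5,4)(W), (8,3)(W), (8,2)(W); every one is W ⇒ L
Every other cell has at least one move into one of the L cells above, so it is W.
L cells per row: a=0: 3, a=1: 3, a=2: 2, a=3: 2, a=4: 2, a=5: 3, a=6: 3, a=7: 2, a=8: 2; total 22.

22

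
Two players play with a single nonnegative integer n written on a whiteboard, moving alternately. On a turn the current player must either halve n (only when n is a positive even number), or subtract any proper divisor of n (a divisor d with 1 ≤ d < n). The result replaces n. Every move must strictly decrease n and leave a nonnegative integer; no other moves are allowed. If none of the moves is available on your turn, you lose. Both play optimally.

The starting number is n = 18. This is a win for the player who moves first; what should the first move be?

Move to 9.

Use the standard recursion: the mover loses at a terminal position; elsewhere, the mover wins exactly when some move hands the opponent an L position.
n=0: no move → L
n=1: no move → L
n=2: reaches L-position 1 → W
n=3: only reaches 2(W), which is W → L
n=4: reaches L-position 3 → W
n=5: only reaches 4(W), which is W → L
n=6: reaches L-position 3 → W
n=7: only reaches 6(W), which is W → L
n=8: reaches L-position 7 → W
n=9: only reaches 6(W), 8(W), all W → L
n=10: reaches L-position 5 → W
n=11: only reaches 10(W), which is W → L
n=12: reaches L-position 9 → W
n=13: only reaches 12(W), which is W → L
n=14: reaches L-position 7 → W
n=15: only reaches 10(W), 12(W), 14(W), all W → L
n=16: reaches L-position 15 → W
n=17: only reaches 16(W), which is W → L
n=18: reaches L-position 9 → W
From 18, the L positions reachable in one move are: 9, 15, 17. Any move reaching one of these is winning.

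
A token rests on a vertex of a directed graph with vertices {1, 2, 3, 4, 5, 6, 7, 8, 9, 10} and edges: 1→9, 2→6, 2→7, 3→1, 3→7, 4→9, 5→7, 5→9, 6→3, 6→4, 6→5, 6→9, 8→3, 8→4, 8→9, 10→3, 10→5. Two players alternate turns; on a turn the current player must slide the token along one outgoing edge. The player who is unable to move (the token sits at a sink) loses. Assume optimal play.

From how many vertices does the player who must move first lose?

3

Label each position W (a win for the player to move) or L (a loss). A position with no legal move is L; any other position is W exactly when some move reaches an L, and L when every move reaches a W.
Every edge goes from a vertex to one that appears earlier in the order 9, 7, 4, 1, 3, 5, 6, 8, 10, 2, so processing vertices in that order labels each vertex after all of its successors.
9: no outgoing edge → L
7: no outgoing edge → L
4: W (go to 9, an L position)
1: W (go to 9, an L position)
3: W (go to 7, an L position)
5: W (go to 7, an L position)
6: W (go to 9, an L position)
8: W (go to 9, an L position)
10: L (options 5(W), 3(W) are all W)
2: W (go to 7, an L position)
The L vertices are 7, 9, 10; that is 3 in all.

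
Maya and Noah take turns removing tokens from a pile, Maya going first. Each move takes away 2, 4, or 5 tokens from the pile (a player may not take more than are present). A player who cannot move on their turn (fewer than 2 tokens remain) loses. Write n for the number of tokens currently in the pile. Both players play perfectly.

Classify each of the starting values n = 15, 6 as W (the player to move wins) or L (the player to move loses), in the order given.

Compute win/loss labels from the base case upward. A position with no move is L. Any other position is W if it can reach an L in one move, else L.
n=0: no move → L
n=1: no move → L
n=2: reaches L-position 0 → W
n=3: reaches L-position 1 → W
n=4: reaches L-position 0 → W
n=5: reaches L-position 1 → W
n=6: reaches L-position 1 → W
n=7: only reaches 5(W), 3(W), 2(W), all W → L
n=8: only reaches 6(W), 4(W), 3(W), all W → L
n=9: reaches L-position 7 → W
n=10: reaches L-position 8 → W
n=11: reaches L-position 7 → W
n=12: reaches L-position 8 → W
n=13: reaches L-position 8 → W
n=14: only reaches 12(W), 10(W), 9(W), all W → L
n=15: only reaches 13(W), 11(W), 10(W), all W → L

15: L, 6: W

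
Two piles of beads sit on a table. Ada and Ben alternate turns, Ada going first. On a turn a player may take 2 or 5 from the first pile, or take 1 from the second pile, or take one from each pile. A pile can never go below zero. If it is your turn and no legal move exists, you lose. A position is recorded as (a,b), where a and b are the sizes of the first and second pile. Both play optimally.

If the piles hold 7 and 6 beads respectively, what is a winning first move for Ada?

Move to (7,5).

Compute win/loss labels from the base case upward. A position with no move is L. Any other position is W if it can reach an L in one move, else L.
No move ever increases a pile, so every position that can arise here has a ≤ 7 and b ≤ 6; it is enough to label the cells with 0 ≤ a ≤ 7 and 0 ≤ b ≤ 6.
Every move lowers a or b (never raises either), so fill the grid row by row in increasing a, and left to right within a row: each cell's successors are then already labelled.
      b=0  b=1  b=2  b=3  b=4  b=5  b=6
a=0:    L    W    L    W    L    W    L
a=1:    L    W    L    W    L    W    L
a=2:    W    W    W    W    W    W    W
a=3:    W    L    W    L    W    L    W
a=4:    L    W    W    L    W    L    W
a=5:    W    W    W    W    W    W    W
a=6:    W    L    W    W    W    W    W
a=7:    L    W    W    L    W    L    W
Cells with no legal move (terminal, hence L): (0,0), (1,0).
The remaining L cells, each justified by listing all of its moves:
(0,2): L (sole option (0,1)(W) is W)
(0,4): L (sole option (0,3)(W) is W)
(0,6): L (sole option (0,5)(W) is W)
(1,2): L (options (1,1)(W), (0,1)(W) are all W)
(1,4): L (options (1,3)(W), (0,3)(W) are all W)
(1,6): L (options (1,5)(W), (0,5)(W) are all W)
(3,1): L (options (1,1)(W), (3,0)(W), (2,0)(W) are all W)
(3,3): L (options (1,3)(W), (3,2)(W), (2,2)(W) are all W)
(3,5): L (options (1,5)(W), (3,4)(W), (2,4)(W) are all W)
(4,0): L (sole option (2,0)(W) is W)
(4,3): L (options (2,3)(W), (4,2)(W), (3,2)(W) are all W)
(4,5): L (options (2,5)(W), (4,4)(W), (3,4)(W) are all W)
(6,1): L (options (4,1)(W), (1,1)(W), (6,0)(W), (5,0)(W) are all W)
(7,0): L (options (5,0)(W), (2,0)(W) are all W)
(7,3): L (options (5,3)(W), (2,3)(W), (7,2)(W), (6,2)(W) are all W)
(7,5): L (options (5,5)(W), (2,5)(W), (7,4)(W), (6,4)(W) are all W)
Every other cell has at least one move into one of the L cells above, so it is W.
From (7,6), the L positions reachable in one move are: (7,5).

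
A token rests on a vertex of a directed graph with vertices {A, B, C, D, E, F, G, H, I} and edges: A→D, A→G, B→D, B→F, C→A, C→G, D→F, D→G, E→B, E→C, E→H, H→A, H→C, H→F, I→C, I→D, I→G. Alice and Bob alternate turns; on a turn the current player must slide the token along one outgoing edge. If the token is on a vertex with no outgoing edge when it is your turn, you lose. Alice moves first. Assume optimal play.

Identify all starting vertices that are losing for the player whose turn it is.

E, F, G

Positions with no move are L. A position that does have a move is losing for the player to move precisely when every available move leads to a winning position for the opponent. Fill in the labels:
Every edge goes from a vertex to one that appears earlier in the order F, G, D, A, B, C, I, H, E, so processing vertices in that order labels each vertex after all of its successors.
F: no outgoing edge → L
G: no outgoing edge → L
D: reaches L-position G → W
A: reaches L-position G → W
B: reaches L-position F → W
C: reaches L-position G → W
I: reaches L-position G → W
H: reaches L-position F → W
E: only reaches H(W), C(W), B(W), all W → L
Reading off the rows marked L gives the requested list; there are 3 such vertices.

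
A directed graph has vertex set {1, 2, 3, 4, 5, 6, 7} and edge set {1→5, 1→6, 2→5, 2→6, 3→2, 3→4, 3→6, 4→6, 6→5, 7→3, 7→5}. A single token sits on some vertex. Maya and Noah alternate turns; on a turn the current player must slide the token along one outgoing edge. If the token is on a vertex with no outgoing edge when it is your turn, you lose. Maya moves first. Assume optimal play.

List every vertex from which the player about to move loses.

Build the W/L table. Terminal = L. A non-terminal position is W if it has a move to some L; otherwise it is L.
Every edge goes from a vertex to one that appears earlier in the order 5, 6, 1, 4, 2, 3, 7, so processing vertices in that order labels each vertex after all of its successors.
5: no outgoing edge → L
6: can move to 5, which is L ⇒ W
1: can move to 5, which is L ⇒ W
4: the only move is to 6(W), a W ⇒ L
2: can move to 5, which is L ⇒ W
3: can move to 4, which is L ⇒ W
7: can move to 5, which is L ⇒ W
Reading off the rows marked L gives the requested list; there are 2 such vertices.

4, 5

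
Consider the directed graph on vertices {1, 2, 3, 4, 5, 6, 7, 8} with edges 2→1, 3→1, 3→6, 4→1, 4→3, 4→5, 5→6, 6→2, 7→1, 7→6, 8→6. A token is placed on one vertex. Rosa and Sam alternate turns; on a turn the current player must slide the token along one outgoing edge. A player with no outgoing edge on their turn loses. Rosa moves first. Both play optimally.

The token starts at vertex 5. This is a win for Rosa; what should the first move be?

Use the standard recursion: the mover loses at a terminal position; elsewhere, the mover wins exactly when some move hands the opponent an L position.
Every edge goes from a vertex to one that appears earlier in the order 1, 2, 6, 7, 8, 3, 5, 4, so processing vertices in that order labels each vertex after all of its successors.
1: no outgoing edge → L
2: W (go to 1, an L position)
6: L (sole option 2(W) is W)
7: W (go to 6, an L position)
8: W (go to 6, an L position)
3: W (go to 6, an L position)
5: W (go to 6, an L position)
4: W (go to 1, an L position)
From 5, the L positions reachable in one move are: 6.

Move to 6.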